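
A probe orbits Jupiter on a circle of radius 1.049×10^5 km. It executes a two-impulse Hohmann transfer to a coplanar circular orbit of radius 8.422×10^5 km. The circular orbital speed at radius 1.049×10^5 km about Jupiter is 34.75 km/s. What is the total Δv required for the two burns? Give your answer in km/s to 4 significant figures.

From the circular-orbit relation v² = μ/r at r = 1.049×10^5 km: μ = v²r = (34.75)² × 1.049×10^5 = 1.26673×10^8 km³/s².
Transfer-ellipse semi-major axis a_t = (r₁ + r₂)/2 = (1.049×10^5 + 8.422×10^5)/2 = 4.7355×10^5 km.
At r₁ the circular-orbit speed is v₁ = √(μ/r₁) = 34.75 km/s.
Transfer-orbit speed at r₁ (vis-viva equation): v_p = √[μ(2/r₁ − 1/a_t)] = 46.34 km/s.
First burn Δv₁ = |v_p − v₁| = 11.59 km/s.
At r₂, v₂ = √(μ/r₂) = 12.264 km/s.
Transfer-orbit speed at r₂: v_a = √[μ(2/r₂ − 1/a_t)] = 5.7722 km/s.
Second burn Δv₂ = |v₂ − v_a| = 6.492 km/s.
Δv = Δv₁ + Δv₂ = 11.59 + 6.492 = 18.08 km/s.

Δv = 18.08 km/s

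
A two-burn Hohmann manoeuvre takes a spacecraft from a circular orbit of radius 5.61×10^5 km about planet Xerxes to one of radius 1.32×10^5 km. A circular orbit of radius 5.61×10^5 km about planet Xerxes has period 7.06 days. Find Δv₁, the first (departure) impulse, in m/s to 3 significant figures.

From Kepler's third law T² = 4π²r³/μ at r = 5.61×10^5 km, T = 7.06 days = 7.06 × 86400 s = 6.09984×10^5 s: μ = 4π²r³/T² = 1.87332×10^7 km³/s².
Semi-major axis of the transfer orbit: a_t = (5.610×10^5 + 1.320×10^5)/2 = 3.465×10^5 km.
Circular speed at r = 5.610×10^5 km: v_c = √(μ/r) = 5.779 km/s.
Transfer-orbit speed at the same r (vis-viva, a = a_t): v_t = √[μ(2/r − 1/a_t)] = 3.567 km/s.
Δv₁ = |v_t − v_c| = |3.567 − 5.779| = 2.212 km/s.

Δv₁ = 2210 m/s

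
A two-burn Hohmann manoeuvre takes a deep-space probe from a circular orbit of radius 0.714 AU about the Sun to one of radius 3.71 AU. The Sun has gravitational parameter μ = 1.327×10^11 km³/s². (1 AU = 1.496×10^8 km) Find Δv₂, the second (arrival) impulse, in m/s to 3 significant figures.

In km: r₁ = 0.714 × 1.496×10^8 = 1.068144×10^8 km; r₂ = 3.71 × 1.496×10^8 = 5.55016×10^8 km.
Semi-major axis of the transfer orbit: a_t = (1.068144×10^8 + 5.55016×10^8)/2 = 3.309152×10^8 km.
Circular speed at r = 5.55016×10^8 km: v_c = √(μ/r) = 15.463 km/s.
Transfer-orbit speed at the same r (vis-viva, a = a_t): v_t = √[μ(2/r − 1/a_t)] = 8.7849 km/s.
Δv₂ = |v_t − v_c| = |8.7849 − 15.463| = 6.678 km/s.

Δv₂ = 6680 m/s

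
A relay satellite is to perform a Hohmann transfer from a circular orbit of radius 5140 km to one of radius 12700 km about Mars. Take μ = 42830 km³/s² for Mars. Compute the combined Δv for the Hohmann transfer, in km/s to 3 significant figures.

Δv = 1.00 km/s

Semi-major axis of the transfer orbit: a_t = (5140 + 12700)/2 = 8920 km.
At r₁ the circular-orbit speed is v₁ = √(μ/r₁) = 2.886639 km/s.
On the transfer ellipse at r₁, vis-viva equation gives v_p = √[μ(2/r₁ − 1/a_t)] = 3.444387 km/s.
First burn Δv₁ = |v_p − v₁| = 0.5577 km/s.
Circular speed at r₂: v₂ = √(μ/r₂) = 1.8364 km/s.
Transfer-orbit speed at r₂: v_a = √[μ(2/r₂ − 1/a_t)] = 1.3940 km/s.
Second burn Δv₂ = |v₂ − v_a| = 0.4424 km/s.
Total Δv = Δv₁ + Δv₂ = 1.000 km/s.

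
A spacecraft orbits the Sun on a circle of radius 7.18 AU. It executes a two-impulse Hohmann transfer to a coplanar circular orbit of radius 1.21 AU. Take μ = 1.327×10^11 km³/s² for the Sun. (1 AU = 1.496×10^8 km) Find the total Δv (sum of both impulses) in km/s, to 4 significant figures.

Δv = 13.49 km/s

In km: r₁ = 7.18 × 1.496×10^8 = 1.074128×10^9 km; r₂ = 1.21 × 1.496×10^8 = 1.81016×10^8 km.
The Hohmann ellipse has a_t = (r₁ + r₂)/2 = 6.27572×10^8 km.
At r₁ the circular-orbit speed is v₁ = √(μ/r₁) = 11.115 km/s.
On the transfer ellipse at r₁, v² = μ(2/r − 1/a) gives v_a = √[μ(2/r₁ − 1/a_t)] = 5.9694 km/s.
First burn Δv₁ = |v_a − v₁| = 5.146 km/s.
Circular speed at r₂: v₂ = √(μ/r₂) = 27.076 km/s.
Transfer-orbit speed at r₂: v_p = √[μ(2/r₂ − 1/a_t)] = 35.422 km/s.
Second burn Δv₂ = |v₂ − v_p| = 8.346 km/s.
Δv = Δv₁ + Δv₂ = 5.146 + 8.346 = 13.49 km/s.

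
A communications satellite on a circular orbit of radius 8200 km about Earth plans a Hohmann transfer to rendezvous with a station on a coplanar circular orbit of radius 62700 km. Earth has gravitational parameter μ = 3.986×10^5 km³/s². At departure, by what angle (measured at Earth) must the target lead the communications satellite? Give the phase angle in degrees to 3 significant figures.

φ = 103°

Transfer-ellipse semi-major axis a_t = (r₁ + r₂)/2 = (8200 + 62700)/2 = 35450 km.
Transfer time t = π√(a_t³/μ) = 33213 s.
Target angular speed ω₂ = √(μ/r₂³) = 4.0213×10^-5 rad/s.
Angle swept by the target during transfer: ω₂·t = 1.3356 rad = 76.52°.
Arrival is 180° from departure on the ellipse, so φ = 180° − 76.52° = 103°.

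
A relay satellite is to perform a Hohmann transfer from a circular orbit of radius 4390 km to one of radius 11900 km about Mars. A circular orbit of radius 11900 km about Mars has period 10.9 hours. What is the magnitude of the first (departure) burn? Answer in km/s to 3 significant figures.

Δv₁ = 0.655 km/s

From Kepler's third law T² = 4π²r³/μ at r = 11900 km, T = 10.9 hours = 10.9 × 3600 s = 39240 s: μ = 4π²r³/T² = 43205.9 km³/s².
Semi-major axis of the transfer orbit: a_t = (4390 + 11900)/2 = 8145 km.
Circular speed at r = 4390 km: v_c = √(μ/r) = 3.1372 km/s.
Transfer-orbit speed at the same r (vis-viva, a = a_t): v_t = √[μ(2/r − 1/a_t)] = 3.7920 km/s.
Δv₁ = |v_t − v_c| = |3.7920 − 3.1372| = 0.6548 km/s.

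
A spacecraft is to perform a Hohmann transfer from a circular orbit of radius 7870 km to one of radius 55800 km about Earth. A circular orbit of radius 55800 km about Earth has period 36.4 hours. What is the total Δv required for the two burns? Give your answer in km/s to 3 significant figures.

From Kepler's third law T² = 4π²r³/μ at r = 55800 km, T = 36.4 hours = 36.4 × 3600 s = 1.3104×10^5 s: μ = 4π²r³/T² = 3.99443×10^5 km³/s².
Semi-major axis of the transfer orbit: a_t = (7870 + 55800)/2 = 31835 km.
Circular speed at r₁: v₁ = √(μ/r₁) = √(3.99443×10^5/7870) = 7.124 km/s.
On the transfer ellipse at r₁, vis-viva gives v_p = √[μ(2/r₁ − 1/a_t)] = 9.432 km/s.
First burn Δv₁ = |v_p − v₁| = 2.308 km/s.
At r₂, v₂ = √(μ/r₂) = 2.6755 km/s.
Transfer-orbit speed at r₂: v_a = √[μ(2/r₂ − 1/a_t)] = 1.3303 km/s.
Second burn Δv₂ = |v₂ − v_a| = 1.345 km/s.
Δv = Δv₁ + Δv₂ = 2.308 + 1.345 = 3.653 km/s.

Δv = 3.65 km/s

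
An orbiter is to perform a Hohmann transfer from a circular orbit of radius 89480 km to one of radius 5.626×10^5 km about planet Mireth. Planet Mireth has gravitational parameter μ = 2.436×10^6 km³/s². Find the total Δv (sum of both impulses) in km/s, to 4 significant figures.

The Hohmann ellipse has a_t = (r₁ + r₂)/2 = 3.2604×10^5 km.
At r₁ the circular-orbit speed is v₁ = √(μ/r₁) = 5.218 km/s.
On the transfer ellipse at r₁, vis-viva equation gives v_p = √[μ(2/r₁ − 1/a_t)] = 6.854 km/s.
First burn Δv₁ = |v_p − v₁| = 1.636 km/s.
At r₂, v₂ = √(μ/r₂) = 2.0808 km/s.
Transfer-orbit speed at r₂: v_a = √[μ(2/r₂ − 1/a_t)] = 1.0901 km/s.
Second burn Δv₂ = |v₂ − v_a| = 0.9907 km/s.
Δv = Δv₁ + Δv₂ = 1.636 + 0.9907 = 2.627 km/s.

Δv = 2.627 km/s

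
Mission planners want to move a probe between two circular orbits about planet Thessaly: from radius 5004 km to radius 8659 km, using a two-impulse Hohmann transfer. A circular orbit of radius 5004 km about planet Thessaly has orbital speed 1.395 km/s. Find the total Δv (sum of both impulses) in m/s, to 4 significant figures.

From the circular-orbit relation v² = μ/r at r = 5004 km: μ = v²r = (1.395)² × 5004 = 9737.91 km³/s².
The Hohmann ellipse has a_t = (r₁ + r₂)/2 = 6831.5 km.
At r₁ the circular-orbit speed is v₁ = √(μ/r₁) = 1.3950 km/s.
On the transfer ellipse at r₁, v² = μ(2/r − 1/a) gives v_p = √[μ(2/r₁ − 1/a_t)] = 1.5705 km/s.
First burn Δv₁ = |v_p − v₁| = 0.1755 km/s.
Circular speed at r₂: v₂ = √(μ/r₂) = 1.0605 km/s.
Transfer-orbit speed at r₂: v_a = √[μ(2/r₂ − 1/a_t)] = 0.90761 km/s.
Second burn Δv₂ = |v₂ − v_a| = 0.1529 km/s.
Total Δv = Δv₁ + Δv₂ = 0.3284 km/s.

Δv = 328.4 m/s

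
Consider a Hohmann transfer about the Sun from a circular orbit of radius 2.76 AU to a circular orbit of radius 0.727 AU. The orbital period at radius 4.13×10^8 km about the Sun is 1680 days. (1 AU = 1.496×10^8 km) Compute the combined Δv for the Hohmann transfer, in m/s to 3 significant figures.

From Kepler's third law T² = 4π²r³/μ at r = 4.13×10^8 km, T = 1680 days = 1680 × 86400 s = 1.45152×10^8 s: μ = 4π²r³/T² = 1.31997×10^11 km³/s².
In km: r₁ = 2.76 × 1.496×10^8 = 4.12896×10^8 km; r₂ = 0.727 × 1.496×10^8 = 1.087592×10^8 km.
The Hohmann ellipse has a_t = (r₁ + r₂)/2 = 2.608276×10^8 km.
At r₁ the circular-orbit speed is v₁ = √(μ/r₁) = 17.880 km/s.
Transfer-orbit speed at r₁ (v² = μ(2/r − 1/a)): v_a = √[μ(2/r₁ − 1/a_t)] = 11.546 km/s.
First burn Δv₁ = |v_a − v₁| = 6.334 km/s.
Circular speed at r₂: v₂ = √(μ/r₂) = 34.838 km/s.
Transfer-orbit speed at r₂: v_p = √[μ(2/r₂ − 1/a_t)] = 43.832 km/s.
Second burn Δv₂ = |v₂ − v_p| = 8.994 km/s.
Total Δv = Δv₁ + Δv₂ = 15.33 km/s.

Δv = 15300 m/s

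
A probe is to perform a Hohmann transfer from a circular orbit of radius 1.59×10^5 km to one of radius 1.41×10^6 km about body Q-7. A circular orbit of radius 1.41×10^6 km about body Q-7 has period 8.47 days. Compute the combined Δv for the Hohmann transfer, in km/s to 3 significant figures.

From Kepler's third law T² = 4π²r³/μ at r = 1.41×10^6 km, T = 8.47 days = 8.47 × 86400 s = 7.31808×10^5 s: μ = 4π²r³/T² = 2.06644×10^8 km³/s².
Transfer-ellipse semi-major axis a_t = (r₁ + r₂)/2 = (1.590×10^5 + 1.410×10^6)/2 = 7.845×10^5 km.
Circular speed at r₁: v₁ = √(μ/r₁) = √(2.06644×10^8/1.590×10^5) = 36.05 km/s.
Transfer-orbit speed at r₁ (vis-viva equation): v_p = √[μ(2/r₁ − 1/a_t)] = 48.33 km/s.
First burn Δv₁ = |v_p − v₁| = 12.28 km/s.
Circular speed at r₂: v₂ = √(μ/r₂) = 12.106 km/s.
Transfer-orbit speed at r₂: v_a = √[μ(2/r₂ − 1/a_t)] = 5.4501 km/s.
Second burn Δv₂ = |v₂ − v_a| = 6.656 km/s.
Total Δv = Δv₁ + Δv₂ = 18.94 km/s.

Δv = 18.9 km/s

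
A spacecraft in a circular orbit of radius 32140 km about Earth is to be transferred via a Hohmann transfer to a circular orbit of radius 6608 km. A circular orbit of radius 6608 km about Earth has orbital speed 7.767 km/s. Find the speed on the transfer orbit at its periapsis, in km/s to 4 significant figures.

From the circular-orbit relation v² = μ/r at r = 6608 km: μ = v²r = (7.767)² × 6608 = 3.98636×10^5 km³/s².
Transfer-ellipse semi-major axis a_t = (r₁ + r₂)/2 = (32140 + 6608)/2 = 19374 km.
The periapsis of the transfer ellipse is at r = 6608 km.
Vis-viva: v = √[μ(2/r − 1/a_t)] = √[3.98636×10^5 × (2/6608 − 1/19374)] = 10.00 km/s.

v = 10.00 km/s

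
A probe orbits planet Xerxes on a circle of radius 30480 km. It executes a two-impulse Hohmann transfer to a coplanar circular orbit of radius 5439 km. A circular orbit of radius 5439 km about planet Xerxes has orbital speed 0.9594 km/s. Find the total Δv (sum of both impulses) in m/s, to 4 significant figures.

From the circular-orbit relation v² = μ/r at r = 5439 km: μ = v²r = (0.9594)² × 5439 = 5006.32 km³/s².
Transfer-ellipse semi-major axis a_t = (r₁ + r₂)/2 = (30480 + 5439)/2 = 17959.5 km.
At r₁ the circular-orbit speed is v₁ = √(μ/r₁) = 0.405277 km/s.
On the transfer ellipse at r₁, vis-viva equation gives v_a = √[μ(2/r₁ − 1/a_t)] = 0.223030 km/s.
First burn Δv₁ = |v_a − v₁| = 0.1822 km/s.
Circular speed at r₂: v₂ = √(μ/r₂) = 0.95940 km/s.
Transfer-orbit speed at r₂: v_p = √[μ(2/r₂ − 1/a_t)] = 1.2499 km/s.
Second burn Δv₂ = |v₂ − v_p| = 0.2905 km/s.
Δv = Δv₁ + Δv₂ = 0.1822 + 0.2905 = 0.4727 km/s.

Δv = 472.7 m/s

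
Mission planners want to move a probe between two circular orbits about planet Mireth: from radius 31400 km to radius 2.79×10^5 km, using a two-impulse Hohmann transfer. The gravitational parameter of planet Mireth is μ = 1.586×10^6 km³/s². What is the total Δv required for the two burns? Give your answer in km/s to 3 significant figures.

Δv = 3.73 km/s

The Hohmann ellipse has a_t = (r₁ + r₂)/2 = 1.552×10^5 km.
Circular speed at r₁: v₁ = √(μ/r₁) = √(1.586×10^6/31400) = 7.107 km/s.
Transfer-orbit speed at r₁ (vis-viva): v_p = √[μ(2/r₁ − 1/a_t)] = 9.529 km/s.
First burn Δv₁ = |v_p − v₁| = 2.422 km/s.
Circular speed at r₂: v₂ = √(μ/r₂) = 2.384 km/s.
Transfer-orbit speed at r₂: v_a = √[μ(2/r₂ − 1/a_t)] = 1.072 km/s.
Second burn Δv₂ = |v₂ − v_a| = 1.312 km/s.
Δv = Δv₁ + Δv₂ = 2.422 + 1.312 = 3.734 km/s.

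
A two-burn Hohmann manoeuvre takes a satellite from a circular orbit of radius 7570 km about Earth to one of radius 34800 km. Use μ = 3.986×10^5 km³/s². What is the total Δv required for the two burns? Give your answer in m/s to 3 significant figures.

The Hohmann ellipse has a_t = (r₁ + r₂)/2 = 21185 km.
At r₁ the circular-orbit speed is v₁ = √(μ/r₁) = 7.256 km/s.
Transfer-orbit speed at r₁ (vis-viva): v_p = √[μ(2/r₁ − 1/a_t)] = 9.300 km/s.
First burn Δv₁ = |v_p − v₁| = 2.044 km/s.
Circular speed at r₂: v₂ = √(μ/r₂) = 3.384 km/s.
Transfer-orbit speed at r₂: v_a = √[μ(2/r₂ − 1/a_t)] = 2.023 km/s.
Second burn Δv₂ = |v₂ − v_a| = 1.361 km/s.
Total Δv = Δv₁ + Δv₂ = 3.405 km/s.

Δv = 3410 m/s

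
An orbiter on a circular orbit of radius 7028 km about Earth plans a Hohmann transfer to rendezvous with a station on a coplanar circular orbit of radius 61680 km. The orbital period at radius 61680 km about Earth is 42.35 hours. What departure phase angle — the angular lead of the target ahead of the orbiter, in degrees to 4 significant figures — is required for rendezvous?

From Kepler's third law T² = 4π²r³/μ at r = 61680 km, T = 42.35 hours = 42.35 × 3600 s = 1.5246×10^5 s: μ = 4π²r³/T² = 3.98548×10^5 km³/s².
Semi-major axis of the transfer orbit: a_t = (7028 + 61680)/2 = 34354 km.
The half-period of the transfer ellipse is t = π√(a_t³/μ) = 31690 s.
Target angular speed ω₂ = √(μ/r₂³) = 4.121×10^-5 rad/s.
Angle swept by the target during transfer: ω₂·t = 1.3059 rad = 74.82°.
The orbiter traverses 180° on the transfer ellipse, so the target must lead by 180° − 74.82° = 105.2°.

φ = 105.2°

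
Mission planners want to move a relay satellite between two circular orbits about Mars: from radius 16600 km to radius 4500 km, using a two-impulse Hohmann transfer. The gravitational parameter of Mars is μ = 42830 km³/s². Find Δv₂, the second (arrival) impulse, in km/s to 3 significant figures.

Δv₂ = 0.785 km/s

Semi-major axis of the transfer orbit: a_t = (16600 + 4500)/2 = 10550 km.
Circular speed at r = 4500 km: v_c = √(μ/r) = 3.0851 km/s.
Vis-viva on the transfer ellipse at r = 4500 km gives v_t = √[μ(2/r − 1/a_t)] = 3.8699 km/s.
Δv₂ = |v_t − v_c| = |3.8699 − 3.0851| = 0.7848 km/s.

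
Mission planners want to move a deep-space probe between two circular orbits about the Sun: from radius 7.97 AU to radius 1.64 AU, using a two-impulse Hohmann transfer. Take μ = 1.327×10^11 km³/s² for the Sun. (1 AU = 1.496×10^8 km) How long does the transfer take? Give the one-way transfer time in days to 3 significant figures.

t = 1920 days

In km: r₁ = 7.97 × 1.496×10^8 = 1.192312×10^9 km; r₂ = 1.64 × 1.496×10^8 = 2.45344×10^8 km.
Transfer-ellipse semi-major axis a_t = (r₁ + r₂)/2 = (1.192312×10^9 + 2.45344×10^8)/2 = 7.18828×10^8 km.
Transfer time t = π√(a_t³/μ) = π√((7.18828×10^8)³ / 1.327×10^11) = 1.662×10^8 s.
Converting: 1.662×10^8 s ÷ 86400 s/day = 1920 days.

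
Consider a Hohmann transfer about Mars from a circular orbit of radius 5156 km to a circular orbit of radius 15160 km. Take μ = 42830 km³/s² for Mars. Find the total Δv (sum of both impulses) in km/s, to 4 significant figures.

Semi-major axis of the transfer orbit: a_t = (5156 + 15160)/2 = 10158 km.
Circular speed at r₁: v₁ = √(μ/r₁) = √(42830/5156) = 2.8822 km/s.
Transfer-orbit speed at r₁ (vis-viva): v_p = √[μ(2/r₁ − 1/a_t)] = 3.5210 km/s.
First burn Δv₁ = |v_p − v₁| = 0.6388 km/s.
Circular speed at r₂: v₂ = √(μ/r₂) = 1.6808 km/s.
Transfer-orbit speed at r₂: v_a = √[μ(2/r₂ − 1/a_t)] = 1.1975 km/s.
Second burn Δv₂ = |v₂ − v_a| = 0.4833 km/s.
Δv = Δv₁ + Δv₂ = 0.6388 + 0.4833 = 1.122 km/s.

Δv = 1.122 km/s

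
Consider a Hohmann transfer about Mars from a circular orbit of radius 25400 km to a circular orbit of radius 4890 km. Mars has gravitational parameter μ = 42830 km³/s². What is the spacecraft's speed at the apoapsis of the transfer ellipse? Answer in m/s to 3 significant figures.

Transfer-ellipse semi-major axis a_t = (r₁ + r₂)/2 = (25400 + 4890)/2 = 15145 km.
The apoapsis of the transfer ellipse is at r = 25400 km.
From the vis-viva equation, v = √[μ(2/r − 1/a_t)] = 0.7379 km/s.

v = 738 m/s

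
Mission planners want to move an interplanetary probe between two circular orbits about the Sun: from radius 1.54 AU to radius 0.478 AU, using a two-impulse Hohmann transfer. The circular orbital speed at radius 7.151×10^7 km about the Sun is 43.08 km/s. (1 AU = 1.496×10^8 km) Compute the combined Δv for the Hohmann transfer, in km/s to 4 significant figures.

Δv = 17.62 km/s

From the circular-orbit relation v² = μ/r at r = 7.151×10^7 km: μ = v²r = (43.08)² × 7.151×10^7 = 1.32714×10^11 km³/s².
In km: r₁ = 1.54 × 1.496×10^8 = 2.30384×10^8 km; r₂ = 0.478 × 1.496×10^8 = 7.15088×10^7 km.
Semi-major axis of the transfer orbit: a_t = (2.30384×10^8 + 7.15088×10^7)/2 = 1.509464×10^8 km.
At r₁ the circular-orbit speed is v₁ = √(μ/r₁) = 24.00120 km/s.
Transfer-orbit speed at r₁ (vis-viva): v_a = √[μ(2/r₁ − 1/a_t)] = 16.51967 km/s.
First burn Δv₁ = |v_a − v₁| = 7.482 km/s.
At r₂, v₂ = √(μ/r₂) = 43.08 km/s.
Transfer-orbit speed at r₂: v_p = √[μ(2/r₂ − 1/a_t)] = 53.22 km/s.
Second burn Δv₂ = |v₂ − v_p| = 10.14 km/s.
Δv = Δv₁ + Δv₂ = 7.482 + 10.14 = 17.62 km/s.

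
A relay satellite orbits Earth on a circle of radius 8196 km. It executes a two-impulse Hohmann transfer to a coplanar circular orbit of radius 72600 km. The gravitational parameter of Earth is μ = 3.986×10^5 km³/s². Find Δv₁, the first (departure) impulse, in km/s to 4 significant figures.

Δv₁ = 2.375 km/s

Semi-major axis of the transfer orbit: a_t = (8196 + 72600)/2 = 40398 km.
Circular speed at r = 8196 km: v_c = √(μ/r) = 6.974 km/s.
Transfer-orbit speed at the same r (vis-viva, a = a_t): v_t = √[μ(2/r − 1/a_t)] = 9.349 km/s.
Δv₁ = |v_t − v_c| = |9.349 − 6.974| = 2.375 km/s.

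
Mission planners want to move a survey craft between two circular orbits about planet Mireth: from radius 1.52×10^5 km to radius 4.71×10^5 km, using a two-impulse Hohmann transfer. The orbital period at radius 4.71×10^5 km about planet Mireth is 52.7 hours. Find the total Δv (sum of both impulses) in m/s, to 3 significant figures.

Δv = 11000 m/s

From Kepler's third law T² = 4π²r³/μ at r = 4.71×10^5 km, T = 52.7 hours = 52.7 × 3600 s = 1.8972×10^5 s: μ = 4π²r³/T² = 1.14603×10^8 km³/s².
The Hohmann ellipse has a_t = (r₁ + r₂)/2 = 3.115×10^5 km.
At r₁ the circular-orbit speed is v₁ = √(μ/r₁) = 27.458 km/s.
Transfer-orbit speed at r₁ (vis-viva): v_p = √[μ(2/r₁ − 1/a_t)] = 33.764 km/s.
First burn Δv₁ = |v_p − v₁| = 6.306 km/s.
Circular speed at r₂: v₂ = √(μ/r₂) = 15.5987 km/s.
Transfer-orbit speed at r₂: v_a = √[μ(2/r₂ − 1/a_t)] = 10.8963 km/s.
Second burn Δv₂ = |v₂ − v_a| = 4.702 km/s.
Total Δv = Δv₁ + Δv₂ = 11.01 km/s.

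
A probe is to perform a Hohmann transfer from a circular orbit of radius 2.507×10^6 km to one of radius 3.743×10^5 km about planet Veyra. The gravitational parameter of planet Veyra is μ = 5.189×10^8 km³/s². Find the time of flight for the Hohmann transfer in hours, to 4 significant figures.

The Hohmann ellipse has a_t = (r₁ + r₂)/2 = 1.44065×10^6 km.
Half the transfer-orbit period gives t = π√(a_t³/μ) = 2.3848×10^5 s.
Converting: 2.3848×10^5 s ÷ 3600 s/hour = 66.24 hours.

t = 66.24 hours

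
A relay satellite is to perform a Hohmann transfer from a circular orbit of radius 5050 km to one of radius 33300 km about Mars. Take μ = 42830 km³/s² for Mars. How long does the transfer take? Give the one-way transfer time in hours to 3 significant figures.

Transfer-ellipse semi-major axis a_t = (r₁ + r₂)/2 = (5050 + 33300)/2 = 19175 km.
Transfer time t = π√(a_t³/μ) = π√((19175)³ / 42830) = 40310 s.
Converting: 40310 s ÷ 3600 s/hour = 11.2 hours.

t = 11.2 hours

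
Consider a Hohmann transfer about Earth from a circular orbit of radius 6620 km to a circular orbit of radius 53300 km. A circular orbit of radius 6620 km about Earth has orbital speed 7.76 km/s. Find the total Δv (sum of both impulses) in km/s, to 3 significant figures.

From the circular-orbit relation v² = μ/r at r = 6620 km: μ = v²r = (7.76)² × 6620 = 3.98641×10^5 km³/s².
Semi-major axis of the transfer orbit: a_t = (6620 + 53300)/2 = 29960 km.
At r₁ the circular-orbit speed is v₁ = √(μ/r₁) = 7.76000 km/s.
Transfer-orbit speed at r₁ (v² = μ(2/r − 1/a)): v_p = √[μ(2/r₁ − 1/a_t)] = 10.3503 km/s.
First burn Δv₁ = |v_p − v₁| = 2.5903 km/s.
Circular speed at r₂: v₂ = √(μ/r₂) = 2.7348 km/s.
Transfer-orbit speed at r₂: v_a = √[μ(2/r₂ − 1/a_t)] = 1.2855 km/s.
Second burn Δv₂ = |v₂ − v_a| = 1.4493 km/s.
Total Δv = Δv₁ + Δv₂ = 4.040 km/s.

Δv = 4.04 km/s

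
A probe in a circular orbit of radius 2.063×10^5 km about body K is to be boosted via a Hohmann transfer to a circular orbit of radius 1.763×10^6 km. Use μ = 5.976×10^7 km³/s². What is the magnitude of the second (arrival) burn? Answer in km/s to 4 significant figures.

Δv₂ = 3.157 km/s

Semi-major axis of the transfer orbit: a_t = (2.063×10^5 + 1.763×10^6)/2 = 9.8465×10^5 km.
Circular speed at r = 1.763×10^6 km: v_c = √(μ/r) = 5.822 km/s.
Vis-viva on the transfer ellipse at r = 1.763×10^6 km gives v_t = √[μ(2/r − 1/a_t)] = 2.665 km/s.
Δv₂ = |v_t − v_c| = |2.665 − 5.822| = 3.157 km/s.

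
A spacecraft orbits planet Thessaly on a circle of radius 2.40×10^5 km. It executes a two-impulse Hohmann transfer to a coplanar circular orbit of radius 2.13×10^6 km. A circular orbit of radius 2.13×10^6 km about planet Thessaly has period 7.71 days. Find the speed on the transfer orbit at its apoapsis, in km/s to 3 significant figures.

From Kepler's third law T² = 4π²r³/μ at r = 2.13×10^6 km, T = 7.71 days = 7.71 × 86400 s = 6.66144×10^5 s: μ = 4π²r³/T² = 8.59730×10^8 km³/s².
Transfer-ellipse semi-major axis a_t = (r₁ + r₂)/2 = (2.400×10^5 + 2.130×10^6)/2 = 1.185×10^6 km.
At apoapsis, r = 2.130×10^6 km.
From the vis-viva equation, v = √[μ(2/r − 1/a_t)] = 9.041 km/s.

v = 9.04 km/s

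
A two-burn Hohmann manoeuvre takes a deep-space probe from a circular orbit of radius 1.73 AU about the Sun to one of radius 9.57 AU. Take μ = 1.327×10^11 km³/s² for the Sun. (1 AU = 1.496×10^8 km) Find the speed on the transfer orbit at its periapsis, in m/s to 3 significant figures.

In km: r₁ = 1.73 × 1.496×10^8 = 2.58808×10^8 km; r₂ = 9.57 × 1.496×10^8 = 1.431672×10^9 km.
Transfer-ellipse semi-major axis a_t = (r₁ + r₂)/2 = (2.58808×10^8 + 1.431672×10^9)/2 = 8.4524×10^8 km.
The periapsis of the transfer ellipse is at r = 2.58808×10^8 km.
Applying v² = μ(2/r − 1/a_t): v = 29.47 km/s.

v = 29500 m/s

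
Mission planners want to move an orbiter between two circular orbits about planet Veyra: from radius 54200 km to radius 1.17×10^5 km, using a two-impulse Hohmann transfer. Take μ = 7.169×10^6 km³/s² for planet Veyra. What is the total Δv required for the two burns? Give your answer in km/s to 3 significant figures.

The Hohmann ellipse has a_t = (r₁ + r₂)/2 = 85600 km.
At r₁ the circular-orbit speed is v₁ = √(μ/r₁) = 11.501 km/s.
On the transfer ellipse at r₁, vis-viva gives v_p = √[μ(2/r₁ − 1/a_t)] = 13.446 km/s.
First burn Δv₁ = |v_p − v₁| = 1.945 km/s.
Circular speed at r₂: v₂ = √(μ/r₂) = 7.828 km/s.
Transfer-orbit speed at r₂: v_a = √[μ(2/r₂ − 1/a_t)] = 6.229 km/s.
Second burn Δv₂ = |v₂ − v_a| = 1.599 km/s.
Total Δv = Δv₁ + Δv₂ = 3.544 km/s.

Δv = 3.54 km/s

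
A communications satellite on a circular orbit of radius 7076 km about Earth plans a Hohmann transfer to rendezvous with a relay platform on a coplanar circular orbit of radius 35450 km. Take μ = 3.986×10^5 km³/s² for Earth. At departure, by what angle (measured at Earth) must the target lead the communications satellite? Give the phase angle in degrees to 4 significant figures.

Transfer-ellipse semi-major axis a_t = (r₁ + r₂)/2 = (7076 + 35450)/2 = 21263 km.
Transfer time t = π√(a_t³/μ) = 15428.3 s.
The target's mean motion on its circular orbit is ω₂ = √(μ/r₂³) = 9.45898×10^-5 rad/s.
Angle swept by the target during transfer: ω₂·t = 1.4594 rad = 83.62°.
The communications satellite traverses 180° on the transfer ellipse, so the target must lead by 180° − 83.62° = 96.38°.

φ = 96.38°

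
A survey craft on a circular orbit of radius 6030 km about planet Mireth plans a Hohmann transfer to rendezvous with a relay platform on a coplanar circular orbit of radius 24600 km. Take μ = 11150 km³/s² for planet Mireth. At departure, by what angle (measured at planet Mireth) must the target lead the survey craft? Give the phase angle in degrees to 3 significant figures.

Semi-major axis of the transfer orbit: a_t = (6030 + 24600)/2 = 15315 km.
Transfer time t = π√(a_t³/μ) = 56388 s.
The target's mean motion on its circular orbit is ω₂ = √(μ/r₂³) = 2.7367×10^-5 rad/s.
Angle swept by the target during transfer: ω₂·t = 1.5432 rad = 88.42°.
The survey craft traverses 180° on the transfer ellipse, so the target must lead by 180° − 88.42° = 91.6°.

φ = 91.6°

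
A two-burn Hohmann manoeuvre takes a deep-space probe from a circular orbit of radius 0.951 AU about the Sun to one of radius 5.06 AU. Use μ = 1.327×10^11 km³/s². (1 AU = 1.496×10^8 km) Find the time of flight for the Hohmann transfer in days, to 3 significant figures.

t = 952 days

In km: r₁ = 0.951 × 1.496×10^8 = 1.422696×10^8 km; r₂ = 5.06 × 1.496×10^8 = 7.56976×10^8 km.
Transfer-ellipse semi-major axis a_t = (r₁ + r₂)/2 = (1.422696×10^8 + 7.56976×10^8)/2 = 4.496228×10^8 km.
Half the transfer-orbit period gives t = π√(a_t³/μ) = 8.222×10^7 s.
Converting: 8.222×10^7 s ÷ 86400 s/day = 952 days.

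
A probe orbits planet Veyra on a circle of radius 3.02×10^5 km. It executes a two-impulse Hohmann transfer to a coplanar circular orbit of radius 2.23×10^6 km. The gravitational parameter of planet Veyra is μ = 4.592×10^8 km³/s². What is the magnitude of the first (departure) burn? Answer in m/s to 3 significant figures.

Semi-major axis of the transfer orbit: a_t = (3.020×10^5 + 2.230×10^6)/2 = 1.266×10^6 km.
On the circular orbit at r = 3.020×10^5 km, v_c = √(μ/r) = 38.99 km/s.
Transfer-orbit speed at the same r (vis-viva, a = a_t): v_t = √[μ(2/r − 1/a_t)] = 51.75 km/s.
Δv₁ = |v_t − v_c| = |51.75 − 38.99| = 12.76 km/s.

Δv₁ = 12800 m/s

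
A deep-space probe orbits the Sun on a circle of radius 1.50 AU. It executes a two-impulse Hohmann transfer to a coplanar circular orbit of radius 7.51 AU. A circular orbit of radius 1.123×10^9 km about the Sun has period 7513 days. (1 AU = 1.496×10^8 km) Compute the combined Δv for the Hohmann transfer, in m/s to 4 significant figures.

From Kepler's third law T² = 4π²r³/μ at r = 1.123×10^9 km, T = 7513 days = 7513 × 86400 s = 6.491232×10^8 s: μ = 4π²r³/T² = 1.32692×10^11 km³/s².
In km: r₁ = 1.50 × 1.496×10^8 = 2.244×10^8 km; r₂ = 7.51 × 1.496×10^8 = 1.123496×10^9 km.
Transfer-ellipse semi-major axis a_t = (r₁ + r₂)/2 = (2.244×10^8 + 1.123496×10^9)/2 = 6.73948×10^8 km.
At r₁ the circular-orbit speed is v₁ = √(μ/r₁) = 24.32 km/s.
Transfer-orbit speed at r₁ (vis-viva): v_p = √[μ(2/r₁ − 1/a_t)] = 31.40 km/s.
First burn Δv₁ = |v_p − v₁| = 7.080 km/s.
At r₂, v₂ = √(μ/r₂) = 10.868 km/s.
Transfer-orbit speed at r₂: v_a = √[μ(2/r₂ − 1/a_t)] = 6.2710 km/s.
Second burn Δv₂ = |v₂ − v_a| = 4.597 km/s.
Δv = Δv₁ + Δv₂ = 7.080 + 4.597 = 11.68 km/s.

Δv = 11680 m/s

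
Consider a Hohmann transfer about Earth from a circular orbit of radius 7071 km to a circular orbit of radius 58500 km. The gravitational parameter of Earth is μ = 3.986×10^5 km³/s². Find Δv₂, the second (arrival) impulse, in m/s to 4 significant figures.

Semi-major axis of the transfer orbit: a_t = (7071 + 58500)/2 = 32785.5 km.
Circular speed at r = 58500 km: v_c = √(μ/r) = 2.610 km/s.
Transfer-orbit speed at the same r (vis-viva, a = a_t): v_t = √[μ(2/r − 1/a_t)] = 1.212 km/s.
Δv₂ = |v_t − v_c| = |1.212 − 2.610| = 1.398 km/s.

Δv₂ = 1398 m/s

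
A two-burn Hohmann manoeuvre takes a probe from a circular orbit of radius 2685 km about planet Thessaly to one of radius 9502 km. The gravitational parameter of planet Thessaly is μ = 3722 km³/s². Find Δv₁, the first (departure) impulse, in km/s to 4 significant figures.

Δv₁ = 0.2929 km/s

The Hohmann ellipse has a_t = (r₁ + r₂)/2 = 6093.5 km.
Circular speed at r = 2685 km: v_c = √(μ/r) = 1.17738 km/s.
Vis-viva on the transfer ellipse at r = 2685 km gives v_t = √[μ(2/r − 1/a_t)] = 1.47025 km/s.
Δv₁ = |v_t − v_c| = |1.47025 − 1.17738| = 0.2929 km/s.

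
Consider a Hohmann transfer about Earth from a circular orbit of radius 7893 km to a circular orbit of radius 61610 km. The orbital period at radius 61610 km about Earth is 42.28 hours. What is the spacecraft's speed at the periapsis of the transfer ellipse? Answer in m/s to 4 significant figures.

From Kepler's third law T² = 4π²r³/μ at r = 61610 km, T = 42.28 hours = 42.28 × 3600 s = 1.52208×10^5 s: μ = 4π²r³/T² = 3.98509×10^5 km³/s².
Transfer-ellipse semi-major axis a_t = (r₁ + r₂)/2 = (7893 + 61610)/2 = 34751.5 km.
At periapsis, r = 7893 km.
Applying v² = μ(2/r − 1/a_t): v = 9.461 km/s.

v = 9461 m/s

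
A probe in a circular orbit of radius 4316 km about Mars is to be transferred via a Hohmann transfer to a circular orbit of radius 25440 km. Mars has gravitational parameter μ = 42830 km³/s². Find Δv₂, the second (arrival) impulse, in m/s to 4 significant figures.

Semi-major axis of the transfer orbit: a_t = (4316 + 25440)/2 = 14878 km.
On the circular orbit at r = 25440 km, v_c = √(μ/r) = 1.29752 km/s.
Transfer-orbit speed at the same r (vis-viva, a = a_t): v_t = √[μ(2/r − 1/a_t)] = 0.698850 km/s.
Δv₂ = |v_t − v_c| = |0.698850 − 1.29752| = 0.5987 km/s.

Δv₂ = 598.7 m/s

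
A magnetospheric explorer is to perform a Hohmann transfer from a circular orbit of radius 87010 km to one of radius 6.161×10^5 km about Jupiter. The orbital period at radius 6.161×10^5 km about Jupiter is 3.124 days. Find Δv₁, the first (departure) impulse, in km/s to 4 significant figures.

Δv₁ = 12.36 km/s

From Kepler's third law T² = 4π²r³/μ at r = 6.161×10^5 km, T = 3.124 days = 3.124 × 86400 s = 2.699136×10^5 s: μ = 4π²r³/T² = 1.26725×10^8 km³/s².
Semi-major axis of the transfer orbit: a_t = (87010 + 6.161×10^5)/2 = 3.51555×10^5 km.
On the circular orbit at r = 87010 km, v_c = √(μ/r) = 38.16 km/s.
Vis-viva on the transfer ellipse at r = 87010 km gives v_t = √[μ(2/r − 1/a_t)] = 50.52 km/s.
Δv₁ = |v_t − v_c| = |50.52 − 38.16| = 12.36 km/s.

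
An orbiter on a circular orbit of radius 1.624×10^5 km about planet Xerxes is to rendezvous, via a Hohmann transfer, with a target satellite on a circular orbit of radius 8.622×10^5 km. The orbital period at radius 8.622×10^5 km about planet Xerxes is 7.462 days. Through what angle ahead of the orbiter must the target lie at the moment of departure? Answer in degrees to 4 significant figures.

φ = 97.56°

From Kepler's third law T² = 4π²r³/μ at r = 8.622×10^5 km, T = 7.462 days = 7.462 × 86400 s = 6.447168×10^5 s: μ = 4π²r³/T² = 6.08760×10^7 km³/s².
Semi-major axis of the transfer orbit: a_t = (1.624×10^5 + 8.622×10^5)/2 = 5.123×10^5 km.
The half-period of the transfer ellipse is t = π√(a_t³/μ) = 1.4764×10^5 s.
Target angular speed ω₂ = √(μ/r₂³) = 9.7457×10^-6 rad/s.
Angle swept by the target during transfer: ω₂·t = 1.4389 rad = 82.44°.
Arrival is 180° from departure on the ellipse, so φ = 180° − 82.44° = 97.56°.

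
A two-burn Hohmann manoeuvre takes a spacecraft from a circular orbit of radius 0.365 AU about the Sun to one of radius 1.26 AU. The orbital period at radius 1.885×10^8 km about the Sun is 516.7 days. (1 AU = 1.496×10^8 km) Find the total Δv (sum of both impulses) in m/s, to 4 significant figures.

From Kepler's third law T² = 4π²r³/μ at r = 1.885×10^8 km, T = 516.7 days = 516.7 × 86400 s = 4.464288×10^7 s: μ = 4π²r³/T² = 1.32675×10^11 km³/s².
In km: r₁ = 0.365 × 1.496×10^8 = 5.4604×10^7 km; r₂ = 1.26 × 1.496×10^8 = 1.88496×10^8 km.
Transfer-ellipse semi-major axis a_t = (r₁ + r₂)/2 = (5.4604×10^7 + 1.88496×10^8)/2 = 1.2155×10^8 km.
At r₁ the circular-orbit speed is v₁ = √(μ/r₁) = 49.29 km/s.
On the transfer ellipse at r₁, v² = μ(2/r − 1/a) gives v_p = √[μ(2/r₁ − 1/a_t)] = 61.38 km/s.
First burn Δv₁ = |v_p − v₁| = 12.09 km/s.
At r₂, v₂ = √(μ/r₂) = 26.530 km/s.
Transfer-orbit speed at r₂: v_a = √[μ(2/r₂ − 1/a_t)] = 17.782 km/s.
Second burn Δv₂ = |v₂ − v_a| = 8.748 km/s.
Total Δv = Δv₁ + Δv₂ = 20.84 km/s.

Δv = 20840 m/s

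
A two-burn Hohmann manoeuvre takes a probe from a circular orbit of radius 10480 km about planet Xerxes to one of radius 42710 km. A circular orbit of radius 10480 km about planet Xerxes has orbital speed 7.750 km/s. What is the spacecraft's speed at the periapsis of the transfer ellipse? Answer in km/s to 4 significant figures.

From the circular-orbit relation v² = μ/r at r = 10480 km: μ = v²r = (7.750)² × 10480 = 6.29455×10^5 km³/s².
Transfer-ellipse semi-major axis a_t = (r₁ + r₂)/2 = (10480 + 42710)/2 = 26595 km.
At periapsis, r = 10480 km.
Applying v² = μ(2/r − 1/a_t): v = 9.821 km/s.

v = 9.821 km/s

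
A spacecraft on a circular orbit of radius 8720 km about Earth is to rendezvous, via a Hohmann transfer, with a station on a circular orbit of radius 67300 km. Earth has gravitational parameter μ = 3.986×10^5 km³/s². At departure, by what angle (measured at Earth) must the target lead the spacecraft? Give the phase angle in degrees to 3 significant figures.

φ = 104°

Transfer-ellipse semi-major axis a_t = (r₁ + r₂)/2 = (8720 + 67300)/2 = 38010 km.
The half-period of the transfer ellipse is t = π√(a_t³/μ) = 36875 s.
Target angular speed ω₂ = √(μ/r₂³) = 3.6161×10^-5 rad/s.
Angle swept by the target during transfer: ω₂·t = 1.3334 rad = 76.40°.
Arrival is 180° from departure on the ellipse, so φ = 180° − 76.40° = 104°.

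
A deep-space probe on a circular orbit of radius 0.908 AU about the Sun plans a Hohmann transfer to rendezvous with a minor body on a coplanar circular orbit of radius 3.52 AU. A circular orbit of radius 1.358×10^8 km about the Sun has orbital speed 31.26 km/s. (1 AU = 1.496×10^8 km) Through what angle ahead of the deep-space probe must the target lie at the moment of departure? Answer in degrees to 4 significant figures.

From the circular-orbit relation v² = μ/r at r = 1.358×10^8 km: μ = v²r = (31.26)² × 1.358×10^8 = 1.32702×10^11 km³/s².
In km: r₁ = 0.908 × 1.496×10^8 = 1.358368×10^8 km; r₂ = 3.52 × 1.496×10^8 = 5.26592×10^8 km.
Transfer-ellipse semi-major axis a_t = (r₁ + r₂)/2 = (1.358368×10^8 + 5.26592×10^8)/2 = 3.312144×10^8 km.
The half-period of the transfer ellipse is t = π√(a_t³/μ) = 5.1985×10^7 s.
Target angular speed ω₂ = √(μ/r₂³) = 3.0146×10^-8 rad/s.
Angle swept by the target during transfer: ω₂·t = 1.5671 rad = 89.79°.
The deep-space probe traverses 180° on the transfer ellipse, so the target must lead by 180° − 89.79° = 90.21°.

φ = 90.21°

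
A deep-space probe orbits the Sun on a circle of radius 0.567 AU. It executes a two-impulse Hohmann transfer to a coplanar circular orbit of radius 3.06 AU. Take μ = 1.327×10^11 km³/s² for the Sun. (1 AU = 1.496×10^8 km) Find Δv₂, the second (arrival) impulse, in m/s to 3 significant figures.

Δv₂ = 7510 m/s

In km: r₁ = 0.567 × 1.496×10^8 = 8.48232×10^7 km; r₂ = 3.06 × 1.496×10^8 = 4.57776×10^8 km.
Transfer-ellipse semi-major axis a_t = (r₁ + r₂)/2 = (8.48232×10^7 + 4.57776×10^8)/2 = 2.712996×10^8 km.
On the circular orbit at r = 4.57776×10^8 km, v_c = √(μ/r) = 17.026 km/s.
Transfer-orbit speed at the same r (vis-viva, a = a_t): v_t = √[μ(2/r − 1/a_t)] = 9.5201 km/s.
Δv₂ = |v_t − v_c| = |9.5201 − 17.026| = 7.506 km/s.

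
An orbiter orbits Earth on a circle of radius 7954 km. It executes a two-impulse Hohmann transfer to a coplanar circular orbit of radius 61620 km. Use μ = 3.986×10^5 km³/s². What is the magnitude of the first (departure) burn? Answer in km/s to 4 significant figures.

Transfer-ellipse semi-major axis a_t = (r₁ + r₂)/2 = (7954 + 61620)/2 = 34787 km.
On the circular orbit at r = 7954 km, v_c = √(μ/r) = 7.079 km/s.
Transfer-orbit speed at the same r (vis-viva, a = a_t): v_t = √[μ(2/r − 1/a_t)] = 9.422 km/s.
Δv₁ = |v_t − v_c| = |9.422 − 7.079| = 2.343 km/s.

Δv₁ = 2.343 km/s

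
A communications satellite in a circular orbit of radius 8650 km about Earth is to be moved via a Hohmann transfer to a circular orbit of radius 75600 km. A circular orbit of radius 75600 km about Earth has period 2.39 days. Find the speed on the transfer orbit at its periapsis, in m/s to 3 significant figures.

v = 9110 m/s

From Kepler's third law T² = 4π²r³/μ at r = 75600 km, T = 2.39 days = 2.39 × 86400 s = 2.06496×10^5 s: μ = 4π²r³/T² = 4.00039×10^5 km³/s².
Transfer-ellipse semi-major axis a_t = (r₁ + r₂)/2 = (8650 + 75600)/2 = 42125 km.
The periapsis of the transfer ellipse is at r = 8650 km.
Applying v² = μ(2/r − 1/a_t): v = 9.110 km/s.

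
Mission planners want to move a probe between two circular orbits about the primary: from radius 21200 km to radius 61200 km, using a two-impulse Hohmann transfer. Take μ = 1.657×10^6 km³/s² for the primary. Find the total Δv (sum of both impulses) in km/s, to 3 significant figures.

Δv = 3.41 km/s

The Hohmann ellipse has a_t = (r₁ + r₂)/2 = 41200 km.
At r₁ the circular-orbit speed is v₁ = √(μ/r₁) = 8.8408 km/s.
Transfer-orbit speed at r₁ (vis-viva): v_p = √[μ(2/r₁ − 1/a_t)] = 10.775 km/s.
First burn Δv₁ = |v_p − v₁| = 1.934 km/s.
At r₂, v₂ = √(μ/r₂) = 5.2034 km/s.
Transfer-orbit speed at r₂: v_a = √[μ(2/r₂ − 1/a_t)] = 3.7325 km/s.
Second burn Δv₂ = |v₂ − v_a| = 1.471 km/s.
Total Δv = Δv₁ + Δv₂ = 3.405 km/s.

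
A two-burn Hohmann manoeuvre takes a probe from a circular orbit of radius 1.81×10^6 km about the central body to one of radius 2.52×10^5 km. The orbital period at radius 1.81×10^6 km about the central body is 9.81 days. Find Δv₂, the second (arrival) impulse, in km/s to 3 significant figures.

From Kepler's third law T² = 4π²r³/μ at r = 1.81×10^6 km, T = 9.81 days = 9.81 × 86400 s = 8.47584×10^5 s: μ = 4π²r³/T² = 3.25859×10^8 km³/s².
Semi-major axis of the transfer orbit: a_t = (1.810×10^6 + 2.520×10^5)/2 = 1.031×10^6 km.
On the circular orbit at r = 2.520×10^5 km, v_c = √(μ/r) = 35.96 km/s.
Vis-viva on the transfer ellipse at r = 2.520×10^5 km gives v_t = √[μ(2/r − 1/a_t)] = 47.65 km/s.
Δv₂ = |v_t − v_c| = |47.65 − 35.96| = 11.69 km/s.

Δv₂ = 11.7 km/s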